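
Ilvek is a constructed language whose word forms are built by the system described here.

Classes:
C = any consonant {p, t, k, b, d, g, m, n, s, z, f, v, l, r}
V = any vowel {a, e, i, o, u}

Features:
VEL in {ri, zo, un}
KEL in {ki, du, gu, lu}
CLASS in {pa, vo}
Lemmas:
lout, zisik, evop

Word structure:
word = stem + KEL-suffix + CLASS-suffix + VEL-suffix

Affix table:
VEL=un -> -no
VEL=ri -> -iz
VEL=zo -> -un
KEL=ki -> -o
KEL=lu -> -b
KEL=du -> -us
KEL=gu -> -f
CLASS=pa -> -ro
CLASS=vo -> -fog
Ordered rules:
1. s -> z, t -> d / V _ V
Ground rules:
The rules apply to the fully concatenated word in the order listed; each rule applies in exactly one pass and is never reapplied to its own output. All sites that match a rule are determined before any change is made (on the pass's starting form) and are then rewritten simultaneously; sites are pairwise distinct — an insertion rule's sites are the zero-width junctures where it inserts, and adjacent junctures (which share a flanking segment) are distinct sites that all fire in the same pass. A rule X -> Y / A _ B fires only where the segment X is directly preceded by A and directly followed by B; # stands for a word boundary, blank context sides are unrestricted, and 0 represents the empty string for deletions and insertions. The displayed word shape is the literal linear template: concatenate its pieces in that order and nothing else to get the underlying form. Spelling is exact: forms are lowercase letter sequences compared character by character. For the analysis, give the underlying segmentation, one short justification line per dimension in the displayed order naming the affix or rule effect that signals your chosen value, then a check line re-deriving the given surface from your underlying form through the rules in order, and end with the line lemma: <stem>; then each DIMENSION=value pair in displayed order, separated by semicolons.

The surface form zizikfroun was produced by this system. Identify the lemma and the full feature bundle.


underlying: zisik-f-ro-un
VEL=zo - signalled by the affix -un
KEL=gu - signalled by the affix -f
CLASS=pa - signalled by the affix -ro
check: zisikfroun -> zizikfroun
lemma: zisik; VEL=zo; KEL=gu; CLASS=pa


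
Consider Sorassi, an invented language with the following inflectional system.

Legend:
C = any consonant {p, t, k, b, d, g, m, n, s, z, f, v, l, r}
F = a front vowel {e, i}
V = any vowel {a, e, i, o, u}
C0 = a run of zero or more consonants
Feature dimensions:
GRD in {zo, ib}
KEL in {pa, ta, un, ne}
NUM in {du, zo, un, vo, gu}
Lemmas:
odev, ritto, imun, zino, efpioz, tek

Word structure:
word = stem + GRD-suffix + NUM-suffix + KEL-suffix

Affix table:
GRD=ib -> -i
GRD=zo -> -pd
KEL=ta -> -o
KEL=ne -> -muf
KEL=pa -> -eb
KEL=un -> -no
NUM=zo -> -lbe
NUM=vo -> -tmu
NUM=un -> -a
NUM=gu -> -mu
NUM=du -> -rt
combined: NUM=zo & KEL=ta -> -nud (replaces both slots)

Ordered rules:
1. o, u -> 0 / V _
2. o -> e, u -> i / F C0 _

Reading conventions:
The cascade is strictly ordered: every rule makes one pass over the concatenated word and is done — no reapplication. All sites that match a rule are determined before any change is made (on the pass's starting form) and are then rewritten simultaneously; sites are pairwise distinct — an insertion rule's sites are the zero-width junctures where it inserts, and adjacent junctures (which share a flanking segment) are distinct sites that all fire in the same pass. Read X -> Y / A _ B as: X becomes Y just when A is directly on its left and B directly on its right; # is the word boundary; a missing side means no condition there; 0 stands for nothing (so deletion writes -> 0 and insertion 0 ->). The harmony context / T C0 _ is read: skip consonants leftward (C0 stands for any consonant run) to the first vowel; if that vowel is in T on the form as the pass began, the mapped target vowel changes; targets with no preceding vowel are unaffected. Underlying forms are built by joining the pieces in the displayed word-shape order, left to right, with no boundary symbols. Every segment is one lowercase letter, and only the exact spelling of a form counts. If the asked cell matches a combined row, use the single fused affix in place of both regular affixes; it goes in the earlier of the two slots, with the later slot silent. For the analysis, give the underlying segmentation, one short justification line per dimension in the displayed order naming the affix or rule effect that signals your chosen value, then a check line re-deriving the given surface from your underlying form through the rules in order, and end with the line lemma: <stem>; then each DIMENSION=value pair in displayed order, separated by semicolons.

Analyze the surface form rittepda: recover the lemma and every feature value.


underlying: ritto-pd-a-o
GRD=zo - signalled by the affix -pd
KEL=ta - signalled by the affix -o
NUM=un - signalled by the affix -a
check: rittopdao -> rittopda -> rittepda
lemma: ritto; GRD=zo; KEL=ta; NUM=un


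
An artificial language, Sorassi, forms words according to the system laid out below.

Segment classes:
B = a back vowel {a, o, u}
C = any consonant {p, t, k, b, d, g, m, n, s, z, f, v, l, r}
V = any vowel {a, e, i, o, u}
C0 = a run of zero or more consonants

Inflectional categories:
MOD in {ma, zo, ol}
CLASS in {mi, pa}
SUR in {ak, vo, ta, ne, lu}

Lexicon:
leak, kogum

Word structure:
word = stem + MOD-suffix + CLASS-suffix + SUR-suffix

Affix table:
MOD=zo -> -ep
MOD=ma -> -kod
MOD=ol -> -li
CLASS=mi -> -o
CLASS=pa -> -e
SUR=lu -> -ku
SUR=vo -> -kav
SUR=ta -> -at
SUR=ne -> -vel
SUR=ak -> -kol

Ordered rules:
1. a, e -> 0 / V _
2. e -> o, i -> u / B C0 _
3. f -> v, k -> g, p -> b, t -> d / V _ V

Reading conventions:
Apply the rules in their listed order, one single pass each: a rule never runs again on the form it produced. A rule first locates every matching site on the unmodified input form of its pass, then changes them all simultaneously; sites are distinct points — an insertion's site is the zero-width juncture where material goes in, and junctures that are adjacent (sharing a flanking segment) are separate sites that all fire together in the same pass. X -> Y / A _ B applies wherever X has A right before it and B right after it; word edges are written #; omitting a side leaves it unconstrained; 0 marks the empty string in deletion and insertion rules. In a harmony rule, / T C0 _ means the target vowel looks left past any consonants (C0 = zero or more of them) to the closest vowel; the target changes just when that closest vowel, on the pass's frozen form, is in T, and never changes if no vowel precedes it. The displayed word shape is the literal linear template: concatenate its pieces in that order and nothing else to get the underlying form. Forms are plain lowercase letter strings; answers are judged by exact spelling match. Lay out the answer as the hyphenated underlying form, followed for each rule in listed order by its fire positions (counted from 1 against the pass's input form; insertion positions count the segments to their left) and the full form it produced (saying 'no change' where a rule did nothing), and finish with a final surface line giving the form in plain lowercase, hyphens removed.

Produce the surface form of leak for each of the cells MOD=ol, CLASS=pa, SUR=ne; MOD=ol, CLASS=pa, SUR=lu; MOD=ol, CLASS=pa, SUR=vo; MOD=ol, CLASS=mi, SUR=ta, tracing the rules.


cell MOD=ol, CLASS=pa, SUR=ne:
underlying: leak-li-e-vel
1. a, e -> 0 / V _: fires at position(s) 3, 7: leklivel
2. e -> o, i -> u / B C0 _: no change
3. f -> v, k -> g, p -> b, t -> d / V _ V: no change
surface: leklivel

cell MOD=ol, CLASS=pa, SUR=lu:
underlying: leak-li-e-ku
1. a, e -> 0 / V _: fires at position(s) 3, 7: lekliku
2. e -> o, i -> u / B C0 _: no change
3. f -> v, k -> g, p -> b, t -> d / V _ V: fires at position(s) 6: lekligu
surface: lekligu

cell MOD=ol, CLASS=pa, SUR=vo:
underlying: leak-li-e-kav
1. a, e -> 0 / V _: fires at position(s) 3, 7: leklikav
2. e -> o, i -> u / B C0 _: no change
3. f -> v, k -> g, p -> b, t -> d / V _ V: fires at position(s) 6: lekligav
surface: lekligav

cell MOD=ol, CLASS=mi, SUR=ta:
underlying: leak-li-o-at
1. a, e -> 0 / V _: fires at position(s) 3, 8: lekliot
2. e -> o, i -> u / B C0 _: no change
3. f -> v, k -> g, p -> b, t -> d / V _ V: no change
surface: lekliot


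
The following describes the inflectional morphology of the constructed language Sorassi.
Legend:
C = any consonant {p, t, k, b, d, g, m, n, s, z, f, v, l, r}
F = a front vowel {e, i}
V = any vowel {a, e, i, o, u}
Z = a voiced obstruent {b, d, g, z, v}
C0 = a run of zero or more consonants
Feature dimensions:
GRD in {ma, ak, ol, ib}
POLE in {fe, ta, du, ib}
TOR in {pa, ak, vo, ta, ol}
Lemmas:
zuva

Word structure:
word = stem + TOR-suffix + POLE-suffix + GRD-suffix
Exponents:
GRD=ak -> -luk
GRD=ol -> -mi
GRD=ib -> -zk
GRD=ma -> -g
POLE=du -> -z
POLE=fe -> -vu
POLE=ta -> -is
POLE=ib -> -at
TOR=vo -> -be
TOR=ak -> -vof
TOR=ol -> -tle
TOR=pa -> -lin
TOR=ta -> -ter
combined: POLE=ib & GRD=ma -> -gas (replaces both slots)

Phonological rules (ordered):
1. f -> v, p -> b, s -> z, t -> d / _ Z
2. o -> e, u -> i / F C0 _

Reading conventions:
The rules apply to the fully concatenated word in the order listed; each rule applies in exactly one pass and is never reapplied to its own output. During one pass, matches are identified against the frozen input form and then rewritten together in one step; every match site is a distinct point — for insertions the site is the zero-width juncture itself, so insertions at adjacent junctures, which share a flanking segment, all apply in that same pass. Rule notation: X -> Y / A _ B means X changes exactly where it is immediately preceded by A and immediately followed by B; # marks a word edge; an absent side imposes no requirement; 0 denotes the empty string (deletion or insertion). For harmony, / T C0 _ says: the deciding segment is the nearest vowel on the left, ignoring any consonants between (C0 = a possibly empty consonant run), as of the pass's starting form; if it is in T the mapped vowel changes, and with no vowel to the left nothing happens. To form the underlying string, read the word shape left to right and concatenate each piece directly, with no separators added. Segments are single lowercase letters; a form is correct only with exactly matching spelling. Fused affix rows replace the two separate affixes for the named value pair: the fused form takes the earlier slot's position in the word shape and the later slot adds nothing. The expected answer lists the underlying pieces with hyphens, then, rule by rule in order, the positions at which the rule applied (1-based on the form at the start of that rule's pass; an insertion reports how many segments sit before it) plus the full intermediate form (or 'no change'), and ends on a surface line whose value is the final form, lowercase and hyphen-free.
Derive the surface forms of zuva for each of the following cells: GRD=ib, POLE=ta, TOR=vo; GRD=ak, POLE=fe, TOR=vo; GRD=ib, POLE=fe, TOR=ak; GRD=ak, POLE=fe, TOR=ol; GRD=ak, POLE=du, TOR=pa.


cell GRD=ib, POLE=ta, TOR=vo:
underlying: zuva-be-is-zk
1. f -> v, p -> b, s -> z, t -> d / _ Z: fires at position(s) 8: zuvabeizzk
2. o -> e, u -> i / F C0 _: no change
surface: zuvabeizzk

cell GRD=ak, POLE=fe, TOR=vo:
underlying: zuva-be-vu-luk
1. f -> v, p -> b, s -> z, t -> d / _ Z: no change
2. o -> e, u -> i / F C0 _: fires at position(s) 8: zuvabeviluk
surface: zuvabeviluk

cell GRD=ib, POLE=fe, TOR=ak:
underlying: zuva-vof-vu-zk
1. f -> v, p -> b, s -> z, t -> d / _ Z: fires at position(s) 7: zuvavovvuzk
2. o -> e, u -> i / F C0 _: no change
surface: zuvavovvuzk

cell GRD=ak, POLE=fe, TOR=ol:
underlying: zuva-tle-vu-luk
1. f -> v, p -> b, s -> z, t -> d / _ Z: no change
2. o -> e, u -> i / F C0 _: fires at position(s) 9: zuvatleviluk
surface: zuvatleviluk

cell GRD=ak, POLE=du, TOR=pa:
underlying: zuva-lin-z-luk
1. f -> v, p -> b, s -> z, t -> d / _ Z: no change
2. o -> e, u -> i / F C0 _: fires at position(s) 10: zuvalinzlik
surface: zuvalinzlik


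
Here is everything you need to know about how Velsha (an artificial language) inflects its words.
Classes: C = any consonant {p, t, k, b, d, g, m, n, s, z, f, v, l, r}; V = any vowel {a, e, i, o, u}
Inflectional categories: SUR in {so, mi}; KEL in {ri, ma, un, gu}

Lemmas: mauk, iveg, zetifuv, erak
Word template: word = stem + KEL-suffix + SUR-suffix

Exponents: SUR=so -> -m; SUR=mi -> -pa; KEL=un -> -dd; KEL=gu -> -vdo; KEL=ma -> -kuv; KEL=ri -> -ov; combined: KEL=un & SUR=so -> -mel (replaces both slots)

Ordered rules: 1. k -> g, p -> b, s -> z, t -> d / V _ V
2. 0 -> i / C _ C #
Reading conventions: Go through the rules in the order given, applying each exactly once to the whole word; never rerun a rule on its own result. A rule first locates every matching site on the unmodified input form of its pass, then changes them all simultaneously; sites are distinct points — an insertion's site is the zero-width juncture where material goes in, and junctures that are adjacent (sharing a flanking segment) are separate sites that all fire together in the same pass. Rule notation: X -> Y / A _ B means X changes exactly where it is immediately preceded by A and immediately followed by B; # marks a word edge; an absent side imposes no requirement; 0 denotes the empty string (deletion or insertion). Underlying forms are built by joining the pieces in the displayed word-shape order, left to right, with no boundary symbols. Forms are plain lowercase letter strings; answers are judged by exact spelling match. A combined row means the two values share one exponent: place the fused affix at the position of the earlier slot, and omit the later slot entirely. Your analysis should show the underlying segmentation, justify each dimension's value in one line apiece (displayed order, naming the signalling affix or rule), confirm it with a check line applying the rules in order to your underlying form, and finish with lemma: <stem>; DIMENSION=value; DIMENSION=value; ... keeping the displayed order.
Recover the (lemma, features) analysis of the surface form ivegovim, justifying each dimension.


underlying: iveg-ov-m
SUR=so - signalled by the affix -m
KEL=ri - signalled by the affix -ov
check: ivegovm -> ivegovm -> ivegovim
lemma: iveg; SUR=so; KEL=ri


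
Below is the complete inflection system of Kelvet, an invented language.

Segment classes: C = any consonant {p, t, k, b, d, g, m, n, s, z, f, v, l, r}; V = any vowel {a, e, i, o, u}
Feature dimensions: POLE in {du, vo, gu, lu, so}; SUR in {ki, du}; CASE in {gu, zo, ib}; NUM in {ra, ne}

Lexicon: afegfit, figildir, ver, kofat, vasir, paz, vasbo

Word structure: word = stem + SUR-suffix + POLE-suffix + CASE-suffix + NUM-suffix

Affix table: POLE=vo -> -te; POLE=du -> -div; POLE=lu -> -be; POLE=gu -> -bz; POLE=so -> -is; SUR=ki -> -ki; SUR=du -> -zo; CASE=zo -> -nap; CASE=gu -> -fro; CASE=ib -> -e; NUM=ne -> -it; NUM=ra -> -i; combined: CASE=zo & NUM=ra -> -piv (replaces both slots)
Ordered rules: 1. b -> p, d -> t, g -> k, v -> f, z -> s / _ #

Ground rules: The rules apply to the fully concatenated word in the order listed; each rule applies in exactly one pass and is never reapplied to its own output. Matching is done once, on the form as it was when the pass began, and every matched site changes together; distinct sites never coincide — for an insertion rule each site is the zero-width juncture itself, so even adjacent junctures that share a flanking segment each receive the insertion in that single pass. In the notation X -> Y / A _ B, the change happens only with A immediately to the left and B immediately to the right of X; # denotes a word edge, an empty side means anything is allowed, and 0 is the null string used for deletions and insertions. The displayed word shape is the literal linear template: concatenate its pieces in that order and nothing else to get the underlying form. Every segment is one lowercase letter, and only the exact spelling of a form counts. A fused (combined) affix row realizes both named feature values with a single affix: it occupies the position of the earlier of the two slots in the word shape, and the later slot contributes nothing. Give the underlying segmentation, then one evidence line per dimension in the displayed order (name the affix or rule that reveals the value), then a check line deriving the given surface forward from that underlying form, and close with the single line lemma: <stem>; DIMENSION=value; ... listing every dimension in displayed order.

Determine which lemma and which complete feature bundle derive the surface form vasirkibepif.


underlying: vasir-ki-be-piv
POLE=lu - signalled by the affix -be
SUR=ki - signalled by the affix -ki
CASE=zo - signalled by the combined affix row
NUM=ra - signalled by the combined affix row
check: vasirkibepiv -> vasirkibepif
lemma: vasir; POLE=lu; SUR=ki; CASE=zo; NUM=ra


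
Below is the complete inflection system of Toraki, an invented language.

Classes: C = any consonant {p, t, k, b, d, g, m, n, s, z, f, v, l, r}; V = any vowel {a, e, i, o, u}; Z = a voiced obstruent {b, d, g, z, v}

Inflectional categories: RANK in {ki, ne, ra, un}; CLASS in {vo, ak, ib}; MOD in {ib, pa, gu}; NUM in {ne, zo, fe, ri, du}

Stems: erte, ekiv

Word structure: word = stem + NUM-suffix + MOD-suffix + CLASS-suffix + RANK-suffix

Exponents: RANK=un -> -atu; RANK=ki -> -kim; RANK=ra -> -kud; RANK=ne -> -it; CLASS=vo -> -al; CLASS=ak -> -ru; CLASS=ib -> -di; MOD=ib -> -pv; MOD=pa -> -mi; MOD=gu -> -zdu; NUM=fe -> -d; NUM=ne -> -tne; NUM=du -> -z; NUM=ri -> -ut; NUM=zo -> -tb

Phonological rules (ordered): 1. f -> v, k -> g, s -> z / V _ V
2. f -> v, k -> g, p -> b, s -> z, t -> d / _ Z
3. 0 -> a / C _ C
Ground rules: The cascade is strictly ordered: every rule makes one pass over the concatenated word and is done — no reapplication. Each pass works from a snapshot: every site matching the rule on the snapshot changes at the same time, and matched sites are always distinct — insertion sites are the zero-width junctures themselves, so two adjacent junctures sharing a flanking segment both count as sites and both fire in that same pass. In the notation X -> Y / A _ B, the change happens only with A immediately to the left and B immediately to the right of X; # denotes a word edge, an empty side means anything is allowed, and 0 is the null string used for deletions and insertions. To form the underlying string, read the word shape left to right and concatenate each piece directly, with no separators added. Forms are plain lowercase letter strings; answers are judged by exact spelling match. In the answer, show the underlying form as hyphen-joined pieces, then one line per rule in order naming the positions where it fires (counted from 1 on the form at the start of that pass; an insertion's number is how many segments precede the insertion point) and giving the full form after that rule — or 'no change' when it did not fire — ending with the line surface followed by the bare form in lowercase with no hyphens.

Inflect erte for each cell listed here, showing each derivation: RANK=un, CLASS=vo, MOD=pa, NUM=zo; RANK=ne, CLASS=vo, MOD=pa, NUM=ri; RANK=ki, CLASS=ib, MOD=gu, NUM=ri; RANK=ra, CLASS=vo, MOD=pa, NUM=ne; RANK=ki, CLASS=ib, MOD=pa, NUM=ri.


cell RANK=un, CLASS=vo, MOD=pa, NUM=zo:
underlying: erte-tb-mi-al-atu
1. f -> v, k -> g, s -> z / V _ V: no change
2. f -> v, k -> g, p -> b, s -> z, t -> d / _ Z: fires at position(s) 5: ertedbmialatu
3. 0 -> a / C _ C: inserts after position(s) 2, 5, 6: eratedabamialatu
surface: eratedabamialatu

cell RANK=ne, CLASS=vo, MOD=pa, NUM=ri:
underlying: erte-ut-mi-al-it
1. f -> v, k -> g, s -> z / V _ V: no change
2. f -> v, k -> g, p -> b, s -> z, t -> d / _ Z: no change
3. 0 -> a / C _ C: inserts after position(s) 2, 6: erateutamialit
surface: erateutamialit

cell RANK=ki, CLASS=ib, MOD=gu, NUM=ri:
underlying: erte-ut-zdu-di-kim
1. f -> v, k -> g, s -> z / V _ V: fires at position(s) 12: erteutzdudigim
2. f -> v, k -> g, p -> b, s -> z, t -> d / _ Z: fires at position(s) 6: erteudzdudigim
3. 0 -> a / C _ C: inserts after position(s) 2, 6, 7: erateudazadudigim
surface: erateudazadudigim

cell RANK=ra, CLASS=vo, MOD=pa, NUM=ne:
underlying: erte-tne-mi-al-kud
1. f -> v, k -> g, s -> z / V _ V: no change
2. f -> v, k -> g, p -> b, s -> z, t -> d / _ Z: no change
3. 0 -> a / C _ C: inserts after position(s) 2, 5, 11: eratetanemialakud
surface: eratetanemialakud

cell RANK=ki, CLASS=ib, MOD=pa, NUM=ri:
underlying: erte-ut-mi-di-kim
1. f -> v, k -> g, s -> z / V _ V: fires at position(s) 11: erteutmidigim
2. f -> v, k -> g, p -> b, s -> z, t -> d / _ Z: no change
3. 0 -> a / C _ C: inserts after position(s) 2, 6: erateutamidigim
surface: erateutamidigim


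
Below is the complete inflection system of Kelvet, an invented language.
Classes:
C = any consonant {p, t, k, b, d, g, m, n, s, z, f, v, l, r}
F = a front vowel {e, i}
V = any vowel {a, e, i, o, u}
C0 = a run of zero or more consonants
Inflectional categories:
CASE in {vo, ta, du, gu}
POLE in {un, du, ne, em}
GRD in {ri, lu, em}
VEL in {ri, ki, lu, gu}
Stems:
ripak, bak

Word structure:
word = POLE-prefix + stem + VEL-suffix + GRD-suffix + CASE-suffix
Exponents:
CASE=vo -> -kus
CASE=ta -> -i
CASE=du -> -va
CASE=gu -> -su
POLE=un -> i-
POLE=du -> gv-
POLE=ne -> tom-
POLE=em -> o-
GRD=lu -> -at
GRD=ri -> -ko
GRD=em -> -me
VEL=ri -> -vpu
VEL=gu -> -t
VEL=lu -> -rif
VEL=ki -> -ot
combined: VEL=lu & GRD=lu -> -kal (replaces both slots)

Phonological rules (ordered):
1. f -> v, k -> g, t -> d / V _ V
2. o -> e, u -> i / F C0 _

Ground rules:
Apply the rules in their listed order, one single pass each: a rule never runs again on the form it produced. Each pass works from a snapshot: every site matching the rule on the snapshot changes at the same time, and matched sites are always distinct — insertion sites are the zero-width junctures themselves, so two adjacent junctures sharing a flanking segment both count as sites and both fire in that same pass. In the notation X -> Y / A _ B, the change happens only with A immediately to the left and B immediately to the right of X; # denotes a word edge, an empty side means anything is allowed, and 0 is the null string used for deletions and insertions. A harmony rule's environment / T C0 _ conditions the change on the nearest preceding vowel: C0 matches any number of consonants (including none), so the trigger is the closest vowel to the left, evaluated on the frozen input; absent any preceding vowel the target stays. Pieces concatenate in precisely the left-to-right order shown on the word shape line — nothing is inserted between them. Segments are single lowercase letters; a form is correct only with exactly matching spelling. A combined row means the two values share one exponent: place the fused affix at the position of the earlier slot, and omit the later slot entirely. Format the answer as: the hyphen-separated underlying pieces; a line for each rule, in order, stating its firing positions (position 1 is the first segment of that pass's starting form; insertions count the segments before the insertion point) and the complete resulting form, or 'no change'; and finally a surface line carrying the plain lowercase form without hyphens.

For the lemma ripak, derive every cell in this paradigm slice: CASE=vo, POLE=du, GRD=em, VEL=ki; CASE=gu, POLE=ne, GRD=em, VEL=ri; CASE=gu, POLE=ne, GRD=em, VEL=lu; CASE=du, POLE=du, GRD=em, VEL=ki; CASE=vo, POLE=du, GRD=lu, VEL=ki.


cell CASE=vo, POLE=du, GRD=em, VEL=ki:
underlying: gv-ripak-ot-me-kus
1. f -> v, k -> g, t -> d / V _ V: fires at position(s) 7, 12: gvripagotmegus
2. o -> e, u -> i / F C0 _: fires at position(s) 13: gvripagotmegis
surface: gvripagotmegis

cell CASE=gu, POLE=ne, GRD=em, VEL=ri:
underlying: tom-ripak-vpu-me-su
1. f -> v, k -> g, t -> d / V _ V: no change
2. o -> e, u -> i / F C0 _: fires at position(s) 15: tomripakvpumesi
surface: tomripakvpumesi

cell CASE=gu, POLE=ne, GRD=em, VEL=lu:
underlying: tom-ripak-rif-me-su
1. f -> v, k -> g, t -> d / V _ V: no change
2. o -> e, u -> i / F C0 _: fires at position(s) 15: tomripakrifmesi
surface: tomripakrifmesi

cell CASE=du, POLE=du, GRD=em, VEL=ki:
underlying: gv-ripak-ot-me-va
1. f -> v, k -> g, t -> d / V _ V: fires at position(s) 7: gvripagotmeva
2. o -> e, u -> i / F C0 _: no change
surface: gvripagotmeva

cell CASE=vo, POLE=du, GRD=lu, VEL=ki:
underlying: gv-ripak-ot-at-kus
1. f -> v, k -> g, t -> d / V _ V: fires at position(s) 7, 9: gvripagodatkus
2. o -> e, u -> i / F C0 _: no change
surface: gvripagodatkus


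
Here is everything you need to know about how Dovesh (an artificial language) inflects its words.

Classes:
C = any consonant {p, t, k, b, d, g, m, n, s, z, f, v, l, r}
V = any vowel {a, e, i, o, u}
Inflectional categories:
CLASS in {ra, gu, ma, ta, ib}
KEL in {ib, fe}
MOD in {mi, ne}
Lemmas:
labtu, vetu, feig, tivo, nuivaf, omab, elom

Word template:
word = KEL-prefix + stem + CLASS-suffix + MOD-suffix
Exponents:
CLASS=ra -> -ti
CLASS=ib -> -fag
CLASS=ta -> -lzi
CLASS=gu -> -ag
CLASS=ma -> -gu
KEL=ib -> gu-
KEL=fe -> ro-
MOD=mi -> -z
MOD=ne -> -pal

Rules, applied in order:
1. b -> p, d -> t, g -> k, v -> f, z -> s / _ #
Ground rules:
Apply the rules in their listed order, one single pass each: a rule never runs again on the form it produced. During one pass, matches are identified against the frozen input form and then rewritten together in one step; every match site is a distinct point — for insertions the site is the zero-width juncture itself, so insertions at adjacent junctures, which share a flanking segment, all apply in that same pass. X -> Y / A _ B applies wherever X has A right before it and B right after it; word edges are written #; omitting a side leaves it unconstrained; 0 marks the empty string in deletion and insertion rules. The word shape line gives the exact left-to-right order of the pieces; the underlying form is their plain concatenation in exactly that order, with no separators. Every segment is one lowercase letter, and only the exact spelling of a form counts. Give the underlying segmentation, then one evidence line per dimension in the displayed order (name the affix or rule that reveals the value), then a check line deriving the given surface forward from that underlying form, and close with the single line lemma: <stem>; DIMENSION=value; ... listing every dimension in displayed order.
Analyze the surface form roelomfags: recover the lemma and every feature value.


underlying: ro-elom-fag-z
CLASS=ib - signalled by the affix -fag
KEL=fe - signalled by the affix ro-
MOD=mi - signalled by the affix -z
check: roelomfagz -> roelomfags
lemma: elom; CLASS=ib; KEL=fe; MOD=mi


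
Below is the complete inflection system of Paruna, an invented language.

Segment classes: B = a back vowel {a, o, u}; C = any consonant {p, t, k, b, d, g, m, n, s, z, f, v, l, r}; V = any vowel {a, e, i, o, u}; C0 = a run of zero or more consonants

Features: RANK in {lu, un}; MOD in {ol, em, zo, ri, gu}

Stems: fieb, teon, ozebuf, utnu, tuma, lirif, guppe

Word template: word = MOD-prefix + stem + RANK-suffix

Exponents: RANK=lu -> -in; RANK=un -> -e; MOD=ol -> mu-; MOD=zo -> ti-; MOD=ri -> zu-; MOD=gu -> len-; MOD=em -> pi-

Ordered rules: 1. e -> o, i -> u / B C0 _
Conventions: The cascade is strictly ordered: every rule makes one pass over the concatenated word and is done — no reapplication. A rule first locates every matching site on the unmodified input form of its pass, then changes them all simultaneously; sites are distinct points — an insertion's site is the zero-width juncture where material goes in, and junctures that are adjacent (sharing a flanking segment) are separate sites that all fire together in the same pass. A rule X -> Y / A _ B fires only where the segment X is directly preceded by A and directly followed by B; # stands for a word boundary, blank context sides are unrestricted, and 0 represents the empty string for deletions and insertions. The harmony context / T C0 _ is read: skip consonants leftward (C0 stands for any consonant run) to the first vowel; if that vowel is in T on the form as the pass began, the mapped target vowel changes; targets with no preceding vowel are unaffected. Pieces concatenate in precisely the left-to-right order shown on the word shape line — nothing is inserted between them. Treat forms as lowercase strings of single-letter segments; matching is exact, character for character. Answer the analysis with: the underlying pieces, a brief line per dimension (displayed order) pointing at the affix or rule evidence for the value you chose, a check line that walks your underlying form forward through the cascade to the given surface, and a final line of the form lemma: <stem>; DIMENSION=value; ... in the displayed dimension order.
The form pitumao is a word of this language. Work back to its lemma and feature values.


underlying: pi-tuma-e
RANK=un - signalled by the affix -e
MOD=em - signalled by the affix pi-
check: pitumae -> pitumao
lemma: tuma; RANK=un; MOD=em


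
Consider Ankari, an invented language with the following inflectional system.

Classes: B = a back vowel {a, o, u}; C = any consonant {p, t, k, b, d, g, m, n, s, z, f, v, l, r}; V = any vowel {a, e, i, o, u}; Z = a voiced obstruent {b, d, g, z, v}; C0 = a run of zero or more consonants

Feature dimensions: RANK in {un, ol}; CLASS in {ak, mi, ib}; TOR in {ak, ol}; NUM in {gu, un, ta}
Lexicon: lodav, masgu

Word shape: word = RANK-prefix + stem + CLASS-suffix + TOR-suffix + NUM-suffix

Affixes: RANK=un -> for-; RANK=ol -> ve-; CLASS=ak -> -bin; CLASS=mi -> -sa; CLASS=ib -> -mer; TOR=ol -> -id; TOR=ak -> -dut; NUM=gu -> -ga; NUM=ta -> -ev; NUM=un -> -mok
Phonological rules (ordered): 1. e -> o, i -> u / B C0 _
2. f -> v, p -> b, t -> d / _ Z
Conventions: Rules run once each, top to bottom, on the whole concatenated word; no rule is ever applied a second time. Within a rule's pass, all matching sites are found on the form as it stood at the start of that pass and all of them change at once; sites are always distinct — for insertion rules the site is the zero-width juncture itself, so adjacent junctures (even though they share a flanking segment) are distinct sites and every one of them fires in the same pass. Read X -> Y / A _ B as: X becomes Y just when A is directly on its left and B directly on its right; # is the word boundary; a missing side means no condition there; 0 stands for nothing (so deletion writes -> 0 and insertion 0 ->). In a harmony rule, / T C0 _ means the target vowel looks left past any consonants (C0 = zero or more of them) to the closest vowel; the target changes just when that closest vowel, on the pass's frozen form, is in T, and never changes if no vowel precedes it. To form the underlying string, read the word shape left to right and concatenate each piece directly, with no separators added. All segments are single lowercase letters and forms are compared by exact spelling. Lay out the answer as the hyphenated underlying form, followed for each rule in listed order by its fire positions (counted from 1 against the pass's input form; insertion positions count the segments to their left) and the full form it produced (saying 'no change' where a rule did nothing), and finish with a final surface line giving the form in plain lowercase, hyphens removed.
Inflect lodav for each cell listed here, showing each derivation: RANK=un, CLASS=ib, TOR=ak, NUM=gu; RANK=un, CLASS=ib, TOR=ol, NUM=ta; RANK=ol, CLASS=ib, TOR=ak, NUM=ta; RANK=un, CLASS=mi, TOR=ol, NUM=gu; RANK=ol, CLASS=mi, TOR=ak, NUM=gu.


cell RANK=un, CLASS=ib, TOR=ak, NUM=gu:
underlying: for-lodav-mer-dut-ga
1. e -> o, i -> u / B C0 _: fires at position(s) 10: forlodavmordutga
2. f -> v, p -> b, t -> d / _ Z: fires at position(s) 14: forlodavmordudga
surface: forlodavmordudga

cell RANK=un, CLASS=ib, TOR=ol, NUM=ta:
underlying: for-lodav-mer-id-ev
1. e -> o, i -> u / B C0 _: fires at position(s) 10: forlodavmoridev
2. f -> v, p -> b, t -> d / _ Z: no change
surface: forlodavmoridev

cell RANK=ol, CLASS=ib, TOR=ak, NUM=ta:
underlying: ve-lodav-mer-dut-ev
1. e -> o, i -> u / B C0 _: fires at position(s) 9, 14: velodavmordutov
2. f -> v, p -> b, t -> d / _ Z: no change
surface: velodavmordutov

cell RANK=un, CLASS=mi, TOR=ol, NUM=gu:
underlying: for-lodav-sa-id-ga
1. e -> o, i -> u / B C0 _: fires at position(s) 11: forlodavsaudga
2. f -> v, p -> b, t -> d / _ Z: no change
surface: forlodavsaudga

cell RANK=ol, CLASS=mi, TOR=ak, NUM=gu:
underlying: ve-lodav-sa-dut-ga
1. e -> o, i -> u / B C0 _: no change
2. f -> v, p -> b, t -> d / _ Z: fires at position(s) 12: velodavsadudga
surface: velodavsadudga


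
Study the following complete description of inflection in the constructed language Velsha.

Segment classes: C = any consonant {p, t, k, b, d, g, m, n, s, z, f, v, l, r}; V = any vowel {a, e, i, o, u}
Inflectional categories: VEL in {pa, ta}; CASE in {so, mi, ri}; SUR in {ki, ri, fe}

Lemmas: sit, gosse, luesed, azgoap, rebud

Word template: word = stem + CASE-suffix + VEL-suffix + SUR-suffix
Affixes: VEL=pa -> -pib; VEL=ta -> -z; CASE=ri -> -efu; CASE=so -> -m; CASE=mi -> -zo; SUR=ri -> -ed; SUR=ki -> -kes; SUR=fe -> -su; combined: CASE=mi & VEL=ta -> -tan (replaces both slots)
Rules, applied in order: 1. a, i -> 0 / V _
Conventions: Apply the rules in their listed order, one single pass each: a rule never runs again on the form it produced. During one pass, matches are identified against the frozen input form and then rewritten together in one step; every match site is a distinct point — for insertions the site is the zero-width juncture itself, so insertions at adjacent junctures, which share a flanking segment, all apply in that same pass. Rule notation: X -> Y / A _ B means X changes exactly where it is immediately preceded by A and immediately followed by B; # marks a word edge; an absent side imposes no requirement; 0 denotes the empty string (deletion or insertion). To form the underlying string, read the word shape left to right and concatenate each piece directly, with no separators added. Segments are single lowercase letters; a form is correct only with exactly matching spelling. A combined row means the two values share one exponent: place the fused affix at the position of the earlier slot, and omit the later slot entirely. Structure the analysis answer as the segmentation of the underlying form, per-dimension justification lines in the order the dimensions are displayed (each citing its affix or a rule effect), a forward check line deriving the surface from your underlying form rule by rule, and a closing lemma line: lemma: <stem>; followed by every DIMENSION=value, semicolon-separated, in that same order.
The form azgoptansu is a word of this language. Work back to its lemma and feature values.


underlying: azgoap-tan-su
VEL=ta - signalled by the combined affix row
CASE=mi - signalled by the combined affix row
SUR=fe - signalled by the affix -su
check: azgoaptansu -> azgoptansu
lemma: azgoap; VEL=ta; CASE=mi; SUR=fe


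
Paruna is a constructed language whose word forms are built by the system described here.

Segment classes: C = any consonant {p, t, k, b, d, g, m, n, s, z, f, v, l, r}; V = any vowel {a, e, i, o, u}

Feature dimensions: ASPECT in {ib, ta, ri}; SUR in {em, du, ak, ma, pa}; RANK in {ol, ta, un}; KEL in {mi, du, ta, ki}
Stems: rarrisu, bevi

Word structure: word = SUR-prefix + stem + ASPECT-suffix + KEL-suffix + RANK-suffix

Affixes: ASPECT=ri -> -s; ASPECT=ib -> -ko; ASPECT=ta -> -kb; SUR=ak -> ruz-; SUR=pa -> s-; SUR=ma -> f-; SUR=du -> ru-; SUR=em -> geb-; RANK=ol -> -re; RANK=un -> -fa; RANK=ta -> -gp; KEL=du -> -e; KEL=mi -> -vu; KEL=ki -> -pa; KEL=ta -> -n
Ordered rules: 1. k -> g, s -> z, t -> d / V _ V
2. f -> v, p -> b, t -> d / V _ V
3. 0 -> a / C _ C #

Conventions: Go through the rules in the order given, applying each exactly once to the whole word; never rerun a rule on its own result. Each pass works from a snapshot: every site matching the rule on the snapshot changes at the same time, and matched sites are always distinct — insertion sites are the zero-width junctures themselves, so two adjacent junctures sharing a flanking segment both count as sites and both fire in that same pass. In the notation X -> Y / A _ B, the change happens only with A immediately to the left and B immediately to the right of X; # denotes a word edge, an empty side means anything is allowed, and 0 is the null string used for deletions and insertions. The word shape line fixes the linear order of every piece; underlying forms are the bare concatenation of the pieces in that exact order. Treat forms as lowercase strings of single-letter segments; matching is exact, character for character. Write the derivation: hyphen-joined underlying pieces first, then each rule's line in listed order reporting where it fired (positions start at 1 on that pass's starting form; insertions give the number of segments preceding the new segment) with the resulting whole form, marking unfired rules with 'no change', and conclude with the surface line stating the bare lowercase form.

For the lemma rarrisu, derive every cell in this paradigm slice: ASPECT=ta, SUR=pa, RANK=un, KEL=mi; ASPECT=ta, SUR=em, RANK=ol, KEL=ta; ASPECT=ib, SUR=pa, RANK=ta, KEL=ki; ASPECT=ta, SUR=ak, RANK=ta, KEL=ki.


cell ASPECT=ta, SUR=pa, RANK=un, KEL=mi:
underlying: s-rarrisu-kb-vu-fa
1. k -> g, s -> z, t -> d / V _ V: fires at position(s) 7: srarrizukbvufa
2. f -> v, p -> b, t -> d / V _ V: fires at position(s) 13: srarrizukbvuva
3. 0 -> a / C _ C #: no change
surface: srarrizukbvuva

cell ASPECT=ta, SUR=em, RANK=ol, KEL=ta:
underlying: geb-rarrisu-kb-n-re
1. k -> g, s -> z, t -> d / V _ V: fires at position(s) 9: gebrarrizukbnre
2. f -> v, p -> b, t -> d / V _ V: no change
3. 0 -> a / C _ C #: no change
surface: gebrarrizukbnre

cell ASPECT=ib, SUR=pa, RANK=ta, KEL=ki:
underlying: s-rarrisu-ko-pa-gp
1. k -> g, s -> z, t -> d / V _ V: fires at position(s) 7, 9: srarrizugopagp
2. f -> v, p -> b, t -> d / V _ V: fires at position(s) 11: srarrizugobagp
3. 0 -> a / C _ C #: inserts after position(s) 13: srarrizugobagap
surface: srarrizugobagap

cell ASPECT=ta, SUR=ak, RANK=ta, KEL=ki:
underlying: ruz-rarrisu-kb-pa-gp
1. k -> g, s -> z, t -> d / V _ V: fires at position(s) 9: ruzrarrizukbpagp
2. f -> v, p -> b, t -> d / V _ V: no change
3. 0 -> a / C _ C #: inserts after position(s) 15: ruzrarrizukbpagap
surface: ruzrarrizukbpagap


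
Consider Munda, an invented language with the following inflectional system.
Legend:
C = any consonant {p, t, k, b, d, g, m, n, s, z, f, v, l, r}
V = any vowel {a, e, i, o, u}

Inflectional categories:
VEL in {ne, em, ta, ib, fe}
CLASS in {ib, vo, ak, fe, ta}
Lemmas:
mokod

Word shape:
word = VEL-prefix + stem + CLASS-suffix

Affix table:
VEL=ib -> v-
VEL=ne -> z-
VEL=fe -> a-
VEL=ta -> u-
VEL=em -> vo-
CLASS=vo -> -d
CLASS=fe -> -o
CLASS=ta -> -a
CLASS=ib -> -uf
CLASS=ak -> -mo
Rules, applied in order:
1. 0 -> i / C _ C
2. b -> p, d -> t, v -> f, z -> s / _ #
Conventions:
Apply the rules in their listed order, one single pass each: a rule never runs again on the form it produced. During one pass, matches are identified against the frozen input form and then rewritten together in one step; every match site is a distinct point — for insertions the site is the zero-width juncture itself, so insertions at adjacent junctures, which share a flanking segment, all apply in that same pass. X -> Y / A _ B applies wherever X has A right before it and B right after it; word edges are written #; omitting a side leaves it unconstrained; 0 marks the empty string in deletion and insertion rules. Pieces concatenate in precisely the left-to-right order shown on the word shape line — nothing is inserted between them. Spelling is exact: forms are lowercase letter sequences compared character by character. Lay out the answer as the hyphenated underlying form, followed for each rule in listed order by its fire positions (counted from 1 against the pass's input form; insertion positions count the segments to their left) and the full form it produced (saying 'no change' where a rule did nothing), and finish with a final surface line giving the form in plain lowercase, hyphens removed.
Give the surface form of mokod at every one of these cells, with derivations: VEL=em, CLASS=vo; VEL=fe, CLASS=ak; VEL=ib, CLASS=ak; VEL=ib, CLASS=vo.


cell VEL=em, CLASS=vo:
underlying: vo-mokod-d
1. 0 -> i / C _ C: inserts after position(s) 7: vomokodid
2. b -> p, d -> t, v -> f, z -> s / _ #: fires at position(s) 9: vomokodit
surface: vomokodit

cell VEL=fe, CLASS=ak:
underlying: a-mokod-mo
1. 0 -> i / C _ C: inserts after position(s) 6: amokodimo
2. b -> p, d -> t, v -> f, z -> s / _ #: no change
surface: amokodimo

cell VEL=ib, CLASS=ak:
underlying: v-mokod-mo
1. 0 -> i / C _ C: inserts after position(s) 1, 6: vimokodimo
2. b -> p, d -> t, v -> f, z -> s / _ #: no change
surface: vimokodimo

cell VEL=ib, CLASS=vo:
underlying: v-mokod-d
1. 0 -> i / C _ C: inserts after position(s) 1, 6: vimokodid
2. b -> p, d -> t, v -> f, z -> s / _ #: fires at position(s) 9: vimokodit
surface: vimokodit
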